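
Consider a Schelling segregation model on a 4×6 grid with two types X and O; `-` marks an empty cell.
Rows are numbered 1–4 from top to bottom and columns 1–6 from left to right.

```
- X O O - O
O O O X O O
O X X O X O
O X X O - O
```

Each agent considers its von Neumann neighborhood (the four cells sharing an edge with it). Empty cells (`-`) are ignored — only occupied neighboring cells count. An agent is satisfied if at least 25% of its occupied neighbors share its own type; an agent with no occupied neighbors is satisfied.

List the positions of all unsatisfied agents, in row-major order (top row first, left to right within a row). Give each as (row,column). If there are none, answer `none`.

(1,2), (2,4), (3,5)

Row 1: (1,2)X 0/2 not · (1,3)O 2/3 satisfied · (1,4)O 1/2 satisfied · (1,6)O 1/1 satisfied
Row 2: (2,1)O 2/2 satisfied · (2,2)O 2/4 satisfied · (2,3)O 2/4 satisfied · (2,4)X 0/4 not · (2,5)O 1/3 satisfied · (2,6)O 3/3 satisfied
Row 3: (3,1)O 2/3 satisfied · (3,2)X 2/4 satisfied · (3,3)X 2/4 satisfied · (3,4)O 1/4 satisfied · (3,5)X 0/3 not · (3,6)O 2/3 satisfied
Row 4: (4,1)O 1/2 satisfied · (4,2)X 2/3 satisfied · (4,3)X 2/3 satisfied · (4,4)O 1/2 satisfied · (4,6)O 1/1 satisfied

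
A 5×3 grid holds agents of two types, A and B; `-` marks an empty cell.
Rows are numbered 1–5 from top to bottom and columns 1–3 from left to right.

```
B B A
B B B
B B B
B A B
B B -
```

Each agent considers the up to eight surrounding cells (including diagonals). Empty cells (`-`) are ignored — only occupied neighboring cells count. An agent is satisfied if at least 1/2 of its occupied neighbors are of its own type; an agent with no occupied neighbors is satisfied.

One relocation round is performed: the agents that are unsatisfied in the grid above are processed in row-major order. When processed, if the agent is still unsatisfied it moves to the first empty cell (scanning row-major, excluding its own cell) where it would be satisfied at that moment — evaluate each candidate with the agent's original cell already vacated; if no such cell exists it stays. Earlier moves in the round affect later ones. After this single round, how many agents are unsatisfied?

2

Initially unsatisfied (in order): (1,3), (4,2).
  (1,3): no empty cell satisfies it; stays.
  (4,2): no empty cell satisfies it; stays.
Resulting grid:
B B A
B B B
B B B
B A B
B B -
Unsatisfied now: (1,3), (4,2).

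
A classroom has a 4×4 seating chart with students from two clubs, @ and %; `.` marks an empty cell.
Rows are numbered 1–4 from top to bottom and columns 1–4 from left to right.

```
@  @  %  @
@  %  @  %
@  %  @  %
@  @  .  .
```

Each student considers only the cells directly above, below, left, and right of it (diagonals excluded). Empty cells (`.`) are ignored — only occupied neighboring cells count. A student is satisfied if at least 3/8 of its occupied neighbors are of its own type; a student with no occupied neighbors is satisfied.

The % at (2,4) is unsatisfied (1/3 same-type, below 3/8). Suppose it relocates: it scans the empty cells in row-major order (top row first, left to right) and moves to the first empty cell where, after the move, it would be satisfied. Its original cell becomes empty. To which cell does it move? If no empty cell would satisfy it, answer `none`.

(4,4)

Vacating (2,4). Empty cells in order:
  (4,3): 0/2 same-type → still unsatisfied.
  (4,4): 1/1 same-type → satisfied — stop here.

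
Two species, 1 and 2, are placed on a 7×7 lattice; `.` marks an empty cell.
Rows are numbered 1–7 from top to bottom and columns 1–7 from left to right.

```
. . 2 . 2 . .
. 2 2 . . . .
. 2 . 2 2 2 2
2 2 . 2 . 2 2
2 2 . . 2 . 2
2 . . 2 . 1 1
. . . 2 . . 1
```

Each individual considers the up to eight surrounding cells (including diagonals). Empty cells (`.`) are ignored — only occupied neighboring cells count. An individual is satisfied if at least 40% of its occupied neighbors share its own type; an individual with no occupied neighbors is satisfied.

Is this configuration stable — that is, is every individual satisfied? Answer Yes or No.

Row 1: (1,3)2 2/2 ok · (1,5)2 0/0 ok
Row 2: (2,2)2 3/3 ok · (2,3)2 4/4 ok
Row 3: (3,2)2 4/4 ok · (3,4)2 3/3 ok · (3,5)2 4/4 ok · (3,6)2 4/4 ok · (3,7)2 3/3 ok
Row 4: (4,1)2 4/4 ok · (4,2)2 4/4 ok · (4,4)2 3/3 ok · (4,6)2 6/6 ok · (4,7)2 4/4 ok
Row 5: (5,1)2 4/4 ok · (5,2)2 4/4 ok · (5,5)2 3/4 ok · (5,7)2 2/4 ok
Row 6: (6,1)2 2/2 ok · (6,4)2 2/2 ok · (6,6)1 2/4 ok · (6,7)1 2/3 ok
Row 7: (7,4)2 1/1 ok · (7,7)1 2/2 ok
All meet the threshold, so the configuration is stable.

Yes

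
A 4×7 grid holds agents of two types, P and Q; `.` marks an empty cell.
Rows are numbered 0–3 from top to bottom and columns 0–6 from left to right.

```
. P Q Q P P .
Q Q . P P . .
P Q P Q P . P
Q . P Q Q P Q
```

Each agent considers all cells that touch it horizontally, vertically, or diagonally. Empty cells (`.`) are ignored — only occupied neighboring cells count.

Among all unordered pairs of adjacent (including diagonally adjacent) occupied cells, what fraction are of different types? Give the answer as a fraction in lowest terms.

Scan each occupied cell's neighbors to the right and below (and the two forward diagonals) so each pair is counted once.
Row 0: P(0,1)–Q(0,2)≠ P(0,1)–Q(1,1)≠ P(0,1)–Q(1,0)≠ Q(0,2)–Q(0,3)= Q(0,2)–P(1,3)≠ Q(0,2)–Q(1,1)= Q(0,3)–P(0,4)≠ Q(0,3)–P(1,3)≠ Q(0,3)–P(1,4)≠ P(0,4)–P(0,5)= P(0,4)–P(1,4)= P(0,4)–P(1,3)= P(0,5)–P(1,4)=  → 7/13 unlike.
Row 1: Q(1,0)–Q(1,1)= Q(1,0)–P(2,0)≠ Q(1,0)–Q(2,1)= Q(1,1)–Q(2,1)= Q(1,1)–P(2,2)≠ Q(1,1)–P(2,0)≠ P(1,3)–P(1,4)= P(1,3)–Q(2,3)≠ P(1,3)–P(2,4)= P(1,3)–P(2,2)= P(1,4)–P(2,4)= P(1,4)–Q(2,3)≠  → 5/12 unlike.
Row 2: P(2,0)–Q(2,1)≠ P(2,0)–Q(3,0)≠ Q(2,1)–P(2,2)≠ Q(2,1)–P(3,2)≠ Q(2,1)–Q(3,0)= P(2,2)–Q(2,3)≠ P(2,2)–P(3,2)= P(2,2)–Q(3,3)≠ Q(2,3)–P(2,4)≠ Q(2,3)–Q(3,3)= Q(2,3)–Q(3,4)= Q(2,3)–P(3,2)≠ P(2,4)–Q(3,4)≠ P(2,4)–P(3,5)= P(2,4)–Q(3,3)≠ P(2,6)–Q(3,6)≠ P(2,6)–P(3,5)=  → 11/17 unlike.
Row 3: P(3,2)–Q(3,3)≠ Q(3,3)–Q(3,4)= Q(3,4)–P(3,5)≠ P(3,5)–Q(3,6)≠  → 3/4 unlike.
Total adjacent occupied pairs: 46; unlike-type pairs: 26.
26/46 reduces to 13/23.

13/23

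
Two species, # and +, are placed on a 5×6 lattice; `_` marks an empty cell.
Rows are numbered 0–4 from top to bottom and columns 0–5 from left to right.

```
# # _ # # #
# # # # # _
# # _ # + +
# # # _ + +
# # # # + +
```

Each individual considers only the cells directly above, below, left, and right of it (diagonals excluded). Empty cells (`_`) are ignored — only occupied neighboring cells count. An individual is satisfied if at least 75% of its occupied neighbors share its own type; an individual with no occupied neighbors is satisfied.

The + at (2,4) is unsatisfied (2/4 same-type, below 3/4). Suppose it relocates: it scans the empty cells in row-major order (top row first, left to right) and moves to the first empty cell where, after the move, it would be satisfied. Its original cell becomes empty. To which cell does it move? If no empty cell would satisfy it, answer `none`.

none

Vacating (2,4). Empty cells in order:
  (0,2): 0/3 same-type → still unsatisfied.
  (1,5): 1/3 same-type → still unsatisfied.
  (2,2): 0/4 same-type → still unsatisfied.
  (3,3): 1/4 same-type → still unsatisfied.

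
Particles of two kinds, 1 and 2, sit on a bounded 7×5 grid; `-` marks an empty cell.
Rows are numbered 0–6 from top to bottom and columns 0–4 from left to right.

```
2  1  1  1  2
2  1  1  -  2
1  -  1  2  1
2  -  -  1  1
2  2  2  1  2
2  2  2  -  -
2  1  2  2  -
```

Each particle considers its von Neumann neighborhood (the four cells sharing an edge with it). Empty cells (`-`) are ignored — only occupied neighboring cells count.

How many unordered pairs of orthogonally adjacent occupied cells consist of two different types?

15

Scan each occupied cell's neighbors to the right and below so each pair is counted once.
Row 0: 2(0,0)–1(0,1)≠ 2(0,0)–2(1,0)= 1(0,1)–1(0,2)= 1(0,1)–1(1,1)= 1(0,2)–1(0,3)= 1(0,2)–1(1,2)= 1(0,3)–2(0,4)≠ 2(0,4)–2(1,4)=  → 2/8 unlike.
Row 1: 2(1,0)–1(1,1)≠ 2(1,0)–1(2,0)≠ 1(1,1)–1(1,2)= 1(1,2)–1(2,2)= 2(1,4)–1(2,4)≠  → 3/5 unlike.
Row 2: 1(2,0)–2(3,0)≠ 1(2,2)–2(2,3)≠ 2(2,3)–1(2,4)≠ 2(2,3)–1(3,3)≠ 1(2,4)–1(3,4)=  → 4/5 unlike.
Row 3: 2(3,0)–2(4,0)= 1(3,3)–1(3,4)= 1(3,3)–1(4,3)= 1(3,4)–2(4,4)≠  → 1/4 unlike.
Row 4: 2(4,0)–2(4,1)= 2(4,0)–2(5,0)= 2(4,1)–2(4,2)= 2(4,1)–2(5,1)= 2(4,2)–1(4,3)≠ 2(4,2)–2(5,2)= 1(4,3)–2(4,4)≠  → 2/7 unlike.
Row 5: 2(5,0)–2(5,1)= 2(5,0)–2(6,0)= 2(5,1)–2(5,2)= 2(5,1)–1(6,1)≠ 2(5,2)–2(6,2)=  → 1/5 unlike.
Row 6: 2(6,0)–1(6,1)≠ 1(6,1)–2(6,2)≠ 2(6,2)–2(6,3)=  → 2/3 unlike.
Total adjacent occupied pairs: 37; unlike-type pairs: 15.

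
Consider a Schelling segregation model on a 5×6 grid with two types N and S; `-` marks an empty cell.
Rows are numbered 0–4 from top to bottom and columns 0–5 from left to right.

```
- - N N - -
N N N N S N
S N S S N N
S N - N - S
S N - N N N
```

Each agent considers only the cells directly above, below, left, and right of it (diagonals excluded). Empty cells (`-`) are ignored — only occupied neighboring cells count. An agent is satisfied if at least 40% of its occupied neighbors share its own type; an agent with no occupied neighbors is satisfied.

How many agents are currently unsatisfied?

6

(0,2)N 2/2 satisfied
(0,3)N 2/2 satisfied
(1,0)N 1/2 satisfied
(1,1)N 3/3 satisfied
(1,2)N 3/4 satisfied
(1,3)N 2/4 satisfied
(1,4)S 0/3 not
(1,5)N 1/2 satisfied
(2,0)S 1/3 not
(2,1)N 2/4 satisfied
(2,2)S 1/3 not
(2,3)S 1/4 not
(2,4)N 1/3 not
(2,5)N 2/3 satisfied
(3,0)S 2/3 satisfied
(3,1)N 2/3 satisfied
(3,3)N 1/2 satisfied
(3,5)S 0/2 not
(4,0)S 1/2 satisfied
(4,1)N 1/2 satisfied
(4,3)N 2/2 satisfied
(4,4)N 2/2 satisfied
(4,5)N 1/2 satisfied
Unsatisfied: (1,4), (2,0), (2,2), (2,3), (2,4), (3,5) — 6 in total.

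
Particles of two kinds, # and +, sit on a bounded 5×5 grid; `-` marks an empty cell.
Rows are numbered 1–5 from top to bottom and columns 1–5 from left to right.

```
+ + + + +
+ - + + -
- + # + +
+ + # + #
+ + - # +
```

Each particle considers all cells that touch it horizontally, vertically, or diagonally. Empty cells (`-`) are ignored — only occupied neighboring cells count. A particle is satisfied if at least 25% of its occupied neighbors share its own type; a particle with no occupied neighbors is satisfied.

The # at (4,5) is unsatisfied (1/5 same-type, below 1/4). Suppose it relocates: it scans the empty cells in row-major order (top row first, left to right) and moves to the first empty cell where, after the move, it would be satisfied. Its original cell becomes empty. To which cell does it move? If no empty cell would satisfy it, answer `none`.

Vacating (4,5). Empty cells in order:
  (2,2): 1/7 same-type → still unsatisfied.
  (2,5): 0/5 same-type → still unsatisfied.
  (3,1): 0/4 same-type → still unsatisfied.
  (5,3): 2/5 same-type → satisfied — stop here.

(5,3)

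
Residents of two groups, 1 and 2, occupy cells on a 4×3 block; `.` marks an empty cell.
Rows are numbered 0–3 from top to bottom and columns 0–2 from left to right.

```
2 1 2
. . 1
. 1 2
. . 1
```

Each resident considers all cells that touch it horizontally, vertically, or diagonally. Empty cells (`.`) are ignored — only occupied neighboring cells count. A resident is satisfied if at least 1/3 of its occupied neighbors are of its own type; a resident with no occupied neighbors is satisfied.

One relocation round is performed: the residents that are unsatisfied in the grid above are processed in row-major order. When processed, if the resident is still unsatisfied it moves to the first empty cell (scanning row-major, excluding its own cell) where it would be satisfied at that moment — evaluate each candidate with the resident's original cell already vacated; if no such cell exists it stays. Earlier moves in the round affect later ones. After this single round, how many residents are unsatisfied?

1

Initially unsatisfied (in order): (0,0), (0,2), (2,2).
  (0,0) → (1,1).
  (0,2): now satisfied by earlier moves; stays.
  (2,2) → (0,0).
Resulting grid:
2 1 2
. 2 1
. 1 .
. . 1
Unsatisfied now: (0,1).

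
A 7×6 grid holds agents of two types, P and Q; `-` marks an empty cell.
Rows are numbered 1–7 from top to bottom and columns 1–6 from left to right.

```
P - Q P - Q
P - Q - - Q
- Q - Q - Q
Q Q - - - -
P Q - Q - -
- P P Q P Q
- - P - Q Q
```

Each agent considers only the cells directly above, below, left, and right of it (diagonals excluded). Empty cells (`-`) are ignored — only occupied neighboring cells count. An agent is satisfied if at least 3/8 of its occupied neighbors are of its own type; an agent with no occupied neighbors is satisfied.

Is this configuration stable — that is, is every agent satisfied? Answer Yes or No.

Row 1: (1,1)P 1/1 ✓ · (1,3)Q 1/2 ✓ · (1,4)P 0/1 ✗ · (1,6)Q 1/1 ✓
Row 2: (2,1)P 1/1 ✓ · (2,3)Q 1/1 ✓ · (2,6)Q 2/2 ✓
Row 3: (3,2)Q 1/1 ✓ · (3,4)Q 0/0 ✓ · (3,6)Q 1/1 ✓
Row 4: (4,1)Q 1/2 ✓ · (4,2)Q 3/3 ✓
Row 5: (5,1)P 0/2 ✗ · (5,2)Q 1/3 ✗ · (5,4)Q 1/1 ✓
Row 6: (6,2)P 1/2 ✓ · (6,3)P 2/3 ✓ · (6,4)Q 1/3 ✗ · (6,5)P 0/3 ✗ · (6,6)Q 1/2 ✓
Row 7: (7,3)P 1/1 ✓ · (7,5)Q 1/2 ✓ · (7,6)Q 2/2 ✓
For instance (1,4) has only 0/1 same-type neighbors, below 3/8.

No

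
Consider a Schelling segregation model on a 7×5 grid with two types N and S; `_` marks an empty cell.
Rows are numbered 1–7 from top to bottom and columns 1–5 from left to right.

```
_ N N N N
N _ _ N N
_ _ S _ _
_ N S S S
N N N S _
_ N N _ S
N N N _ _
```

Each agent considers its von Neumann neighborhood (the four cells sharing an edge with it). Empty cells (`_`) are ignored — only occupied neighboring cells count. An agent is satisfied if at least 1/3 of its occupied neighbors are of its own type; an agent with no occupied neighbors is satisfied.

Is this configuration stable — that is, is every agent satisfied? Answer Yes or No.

Yes

(1,2)N 1/1 ✓
(1,3)N 2/2 ✓
(1,4)N 3/3 ✓
(1,5)N 2/2 ✓
(2,1)N 0/0 ✓
(2,4)N 2/2 ✓
(2,5)N 2/2 ✓
(3,3)S 1/1 ✓
(4,2)N 1/2 ✓
(4,3)S 2/4 ✓
(4,4)S 3/3 ✓
(4,5)S 1/1 ✓
(5,1)N 1/1 ✓
(5,2)N 4/4 ✓
(5,3)N 2/4 ✓
(5,4)S 1/2 ✓
(6,2)N 3/3 ✓
(6,3)N 3/3 ✓
(6,5)S 0/0 ✓
(7,1)N 1/1 ✓
(7,2)N 3/3 ✓
(7,3)N 2/2 ✓
All meet the threshold, so the configuration is stable.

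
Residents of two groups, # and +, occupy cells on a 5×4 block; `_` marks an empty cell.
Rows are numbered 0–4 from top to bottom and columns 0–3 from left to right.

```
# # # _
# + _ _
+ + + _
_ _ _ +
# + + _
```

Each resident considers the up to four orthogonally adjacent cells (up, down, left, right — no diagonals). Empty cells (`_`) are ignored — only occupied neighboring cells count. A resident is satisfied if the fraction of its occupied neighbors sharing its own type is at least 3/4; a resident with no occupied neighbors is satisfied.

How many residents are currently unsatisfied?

Row 0: (0,0)# 2/2 ✓ · (0,1)# 2/3 ✗ · (0,2)# 1/1 ✓
Row 1: (1,0)# 1/3 ✗ · (1,1)+ 1/3 ✗
Row 2: (2,0)+ 1/2 ✗ · (2,1)+ 3/3 ✓ · (2,2)+ 1/1 ✓
Row 3: (3,3)+ 0/0 ✓
Row 4: (4,0)# 0/1 ✗ · (4,1)+ 1/2 ✗ · (4,2)+ 1/1 ✓
Unsatisfied: (0,1), (1,0), (1,1), (2,0), (4,0), (4,1) — 6 in total.

6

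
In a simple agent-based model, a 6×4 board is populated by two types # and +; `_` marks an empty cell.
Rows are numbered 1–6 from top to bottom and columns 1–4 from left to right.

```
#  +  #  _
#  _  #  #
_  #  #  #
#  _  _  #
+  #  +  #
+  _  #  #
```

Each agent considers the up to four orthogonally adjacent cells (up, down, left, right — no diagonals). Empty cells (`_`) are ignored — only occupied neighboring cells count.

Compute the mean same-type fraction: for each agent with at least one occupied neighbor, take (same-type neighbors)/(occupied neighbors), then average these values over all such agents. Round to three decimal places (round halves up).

0.639

Row 1: (1,1)# 1/2 · (1,2)+ 0/2 · (1,3)# 1/2
Row 2: (2,1)# 1/1 · (2,3)# 3/3 · (2,4)# 2/2
Row 3: (3,2)# 1/1 · (3,3)# 3/3 · (3,4)# 3/3
Row 4: (4,1)# 0/1 · (4,4)# 2/2
Row 5: (5,1)+ 1/3 · (5,2)# 0/2 · (5,3)+ 0/3 · (5,4)# 2/3
Row 6: (6,1)+ 1/1 · (6,3)# 1/2 · (6,4)# 2/2
Sum over 18 agents: 1/2 + 0/2 + 1/2 + 1/1 + 3/3 + 2/2 + 1/1 + 3/3 + 3/3 + 0/1 + 2/2 + 1/3 + 0/2 + 0/3 + 2/3 + 1/1 + 1/2 + 2/2 = 23/2; mean = 23/2 ÷ 18 = 23/36 = 0.638888… → 0.639.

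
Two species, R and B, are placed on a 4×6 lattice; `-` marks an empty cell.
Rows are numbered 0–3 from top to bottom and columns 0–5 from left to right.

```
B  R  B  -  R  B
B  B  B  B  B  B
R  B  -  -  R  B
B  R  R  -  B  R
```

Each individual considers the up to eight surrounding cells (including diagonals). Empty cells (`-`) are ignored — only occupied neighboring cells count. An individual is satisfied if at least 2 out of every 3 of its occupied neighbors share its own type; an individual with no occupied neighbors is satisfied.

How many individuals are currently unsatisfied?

Row 0: (0,0)B 2/3 ok · (0,1)R 0/5 unhappy · (0,2)B 3/4 ok · (0,4)R 0/4 unhappy · (0,5)B 2/3 ok
Row 1: (1,0)B 3/5 unhappy · (1,1)B 5/7 ok · (1,2)B 4/5 ok · (1,3)B 3/5 unhappy · (1,4)B 4/6 ok · (1,5)B 3/5 unhappy
Row 2: (2,0)R 1/5 unhappy · (2,1)B 4/7 unhappy · (2,4)R 1/6 unhappy · (2,5)B 3/5 unhappy
Row 3: (3,0)B 1/3 unhappy · (3,1)R 2/4 unhappy · (3,2)R 1/2 unhappy · (3,4)B 1/3 unhappy · (3,5)R 1/3 unhappy
Unsatisfied: (0,1), (0,4), (1,0), (1,3), (1,5), (2,0), (2,1), (2,4), (2,5), (3,0), (3,1), (3,2), (3,4), (3,5) — 14 in total.

14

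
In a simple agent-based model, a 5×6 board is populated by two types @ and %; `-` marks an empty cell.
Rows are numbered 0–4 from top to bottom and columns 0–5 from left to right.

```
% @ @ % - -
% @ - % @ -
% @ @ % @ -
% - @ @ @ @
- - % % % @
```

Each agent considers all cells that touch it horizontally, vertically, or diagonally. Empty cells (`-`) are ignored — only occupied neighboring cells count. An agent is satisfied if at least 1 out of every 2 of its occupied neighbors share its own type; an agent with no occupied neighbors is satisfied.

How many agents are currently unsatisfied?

(0,0)% 1/3 unhappy
(0,1)@ 2/4 ok
(0,2)@ 2/4 ok
(0,3)% 1/3 unhappy
(1,0)% 2/5 unhappy
(1,1)@ 4/7 ok
(1,3)% 2/6 unhappy
(1,4)@ 1/4 unhappy
(2,0)% 2/4 ok
(2,1)@ 3/6 ok
(2,2)@ 4/6 ok
(2,3)% 1/7 unhappy
(2,4)@ 4/6 ok
(3,0)% 1/2 ok
(3,2)@ 3/6 ok
(3,3)@ 4/8 ok
(3,4)@ 4/7 ok
(3,5)@ 3/4 ok
(4,2)% 1/3 unhappy
(4,3)% 2/5 unhappy
(4,4)% 1/5 unhappy
(4,5)@ 2/3 ok
Unsatisfied: (0,0), (0,3), (1,0), (1,3), (1,4), (2,3), (4,2), (4,3), (4,4) — 9 in total.

9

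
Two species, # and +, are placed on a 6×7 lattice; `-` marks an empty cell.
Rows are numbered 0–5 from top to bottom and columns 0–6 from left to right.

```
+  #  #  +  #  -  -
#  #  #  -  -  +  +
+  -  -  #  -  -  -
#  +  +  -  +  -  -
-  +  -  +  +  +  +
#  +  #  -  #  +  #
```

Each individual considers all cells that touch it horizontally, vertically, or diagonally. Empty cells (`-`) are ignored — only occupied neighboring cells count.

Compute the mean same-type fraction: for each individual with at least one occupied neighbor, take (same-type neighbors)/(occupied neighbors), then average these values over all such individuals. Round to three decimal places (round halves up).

0.445

(0,0)+ 0/3
(0,1)# 4/5
(0,2)# 3/4
(0,3)+ 0/3
(0,4)# 0/2
(1,0)# 2/4
(1,1)# 4/6
(1,2)# 4/5
(1,5)+ 1/2
(1,6)+ 1/1
(2,0)+ 1/4
(2,3)# 1/3
(3,0)# 0/3
(3,1)+ 3/4
(3,2)+ 3/4
(3,4)+ 3/4
(4,1)+ 3/6
(4,3)+ 3/5
(4,4)+ 4/5
(4,5)+ 4/6
(4,6)+ 2/3
(5,0)# 0/2
(5,1)+ 1/3
(5,2)# 0/3
(5,4)# 0/4
(5,5)+ 3/5
(5,6)# 0/3
Sum over 27 individuals: 0/3 + 4/5 + 3/4 + 0/3 + 0/2 + 2/4 + 4/6 + 4/5 + 1/2 + 1/1 + 1/4 + 1/3 + 0/3 + 3/4 + 3/4 + 3/4 + 3/6 + 3/5 + 4/5 + 4/6 + 2/3 + 0/2 + 1/3 + 0/3 + 0/4 + 3/5 + 0/3 = 721/60; mean = 721/60 ÷ 27 = 721/1620 = 0.445061… → 0.445.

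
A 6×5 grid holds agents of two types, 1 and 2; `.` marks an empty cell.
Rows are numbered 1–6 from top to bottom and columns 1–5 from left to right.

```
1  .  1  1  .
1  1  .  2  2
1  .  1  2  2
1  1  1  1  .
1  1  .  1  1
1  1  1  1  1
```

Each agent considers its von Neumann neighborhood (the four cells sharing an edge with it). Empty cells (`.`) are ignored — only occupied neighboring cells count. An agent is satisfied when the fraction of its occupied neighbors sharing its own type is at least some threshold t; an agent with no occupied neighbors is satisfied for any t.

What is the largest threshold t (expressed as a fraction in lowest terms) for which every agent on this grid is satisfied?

1/2

(1,1)1 1/1
(1,3)1 1/1
(1,4)1 1/2
(2,1)1 3/3
(2,2)1 1/1
(2,4)2 2/3
(2,5)2 2/2
(3,1)1 2/2
(3,3)1 1/2
(3,4)2 2/4
(3,5)2 2/2
(4,1)1 3/3
(4,2)1 3/3
(4,3)1 3/3
(4,4)1 2/3
(5,1)1 3/3
(5,2)1 3/3
(5,4)1 3/3
(5,5)1 2/2
(6,1)1 2/2
(6,2)1 3/3
(6,3)1 2/2
(6,4)1 3/3
(6,5)1 2/2
The smallest same-type fraction is 1/2 at (1,4), which reduces to 1/2. Any threshold above that leaves this agent unsatisfied.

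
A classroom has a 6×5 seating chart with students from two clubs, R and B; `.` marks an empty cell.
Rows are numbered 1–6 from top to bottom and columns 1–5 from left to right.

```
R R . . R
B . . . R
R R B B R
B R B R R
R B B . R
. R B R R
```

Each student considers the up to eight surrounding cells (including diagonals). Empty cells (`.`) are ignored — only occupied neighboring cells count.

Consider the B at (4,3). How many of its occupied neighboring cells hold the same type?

Occupied neighbors of (4,3): (3,2)=R, (3,3)=B, (3,4)=B, (4,2)=R, (4,4)=R, (5,2)=B, (5,3)=B.
Same type (B): 4 of 7.

4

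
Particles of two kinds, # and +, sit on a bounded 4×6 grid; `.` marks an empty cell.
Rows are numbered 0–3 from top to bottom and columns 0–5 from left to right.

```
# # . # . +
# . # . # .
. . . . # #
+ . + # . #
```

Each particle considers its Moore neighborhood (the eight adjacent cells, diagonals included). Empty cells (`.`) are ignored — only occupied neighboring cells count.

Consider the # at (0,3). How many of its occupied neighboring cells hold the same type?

2

Occupied neighbors of (0,3): (1,2)=#, (1,4)=#.
Same type (#): 2 of 2.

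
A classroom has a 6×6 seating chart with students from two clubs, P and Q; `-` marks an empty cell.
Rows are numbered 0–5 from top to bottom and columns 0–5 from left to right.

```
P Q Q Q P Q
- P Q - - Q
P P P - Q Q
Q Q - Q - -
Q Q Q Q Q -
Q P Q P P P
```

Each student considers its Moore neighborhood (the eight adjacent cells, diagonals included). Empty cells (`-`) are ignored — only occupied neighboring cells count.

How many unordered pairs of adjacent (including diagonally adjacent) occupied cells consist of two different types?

27

Scan each occupied cell's neighbors to the right and below (and the two forward diagonals) so each pair is counted once.
From row 0: 6 unlike of 13 pairs (running 6/13).
From row 1: 3 unlike of 8 pairs (running 9/21).
From row 2: 6 unlike of 10 pairs (running 15/31).
From row 3: 0 unlike of 9 pairs (running 15/40).
From row 4: 9 unlike of 18 pairs (running 24/58).
From row 5: 3 unlike of 5 pairs (running 27/63).
Total adjacent occupied pairs: 63; unlike-type pairs: 27.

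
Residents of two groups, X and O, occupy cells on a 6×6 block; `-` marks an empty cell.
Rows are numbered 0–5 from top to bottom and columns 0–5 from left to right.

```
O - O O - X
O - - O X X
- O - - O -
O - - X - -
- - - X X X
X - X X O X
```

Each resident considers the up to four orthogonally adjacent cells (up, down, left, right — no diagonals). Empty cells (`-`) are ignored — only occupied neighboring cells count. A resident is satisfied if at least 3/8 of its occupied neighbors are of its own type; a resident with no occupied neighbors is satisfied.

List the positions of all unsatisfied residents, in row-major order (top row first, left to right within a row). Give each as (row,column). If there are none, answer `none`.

(1,4), (2,4), (5,4)

(0,0)O 1/1 ✓
(0,2)O 1/1 ✓
(0,3)O 2/2 ✓
(0,5)X 1/1 ✓
(1,0)O 1/1 ✓
(1,3)O 1/2 ✓
(1,4)X 1/3 ✗
(1,5)X 2/2 ✓
(2,1)O 0/0 ✓
(2,4)O 0/1 ✗
(3,0)O 0/0 ✓
(3,3)X 1/1 ✓
(4,3)X 3/3 ✓
(4,4)X 2/3 ✓
(4,5)X 2/2 ✓
(5,0)X 0/0 ✓
(5,2)X 1/1 ✓
(5,3)X 2/3 ✓
(5,4)O 0/3 ✗
(5,5)X 1/2 ✓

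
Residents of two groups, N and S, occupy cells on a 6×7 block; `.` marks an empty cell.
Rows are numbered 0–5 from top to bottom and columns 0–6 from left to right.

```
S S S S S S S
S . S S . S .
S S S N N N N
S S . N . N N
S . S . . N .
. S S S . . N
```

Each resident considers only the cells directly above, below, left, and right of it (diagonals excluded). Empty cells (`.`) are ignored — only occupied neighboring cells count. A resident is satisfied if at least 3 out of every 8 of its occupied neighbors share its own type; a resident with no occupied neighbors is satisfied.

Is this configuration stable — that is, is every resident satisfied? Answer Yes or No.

(0,0)S 2/2 satisfied
(0,1)S 2/2 satisfied
(0,2)S 3/3 satisfied
(0,3)S 3/3 satisfied
(0,4)S 2/2 satisfied
(0,5)S 3/3 satisfied
(0,6)S 1/1 satisfied
(1,0)S 2/2 satisfied
(1,2)S 3/3 satisfied
(1,3)S 2/3 satisfied
(1,5)S 1/2 satisfied
(2,0)S 3/3 satisfied
(2,1)S 3/3 satisfied
(2,2)S 2/3 satisfied
(2,3)N 2/4 satisfied
(2,4)N 2/2 satisfied
(2,5)N 3/4 satisfied
(2,6)N 2/2 satisfied
(3,0)S 3/3 satisfied
(3,1)S 2/2 satisfied
(3,3)N 1/1 satisfied
(3,5)N 3/3 satisfied
(3,6)N 2/2 satisfied
(4,0)S 1/1 satisfied
(4,2)S 1/1 satisfied
(4,5)N 1/1 satisfied
(5,1)S 1/1 satisfied
(5,2)S 3/3 satisfied
(5,3)S 1/1 satisfied
(5,6)N 0/0 satisfied
All meet the threshold, so the configuration is stable.

Yes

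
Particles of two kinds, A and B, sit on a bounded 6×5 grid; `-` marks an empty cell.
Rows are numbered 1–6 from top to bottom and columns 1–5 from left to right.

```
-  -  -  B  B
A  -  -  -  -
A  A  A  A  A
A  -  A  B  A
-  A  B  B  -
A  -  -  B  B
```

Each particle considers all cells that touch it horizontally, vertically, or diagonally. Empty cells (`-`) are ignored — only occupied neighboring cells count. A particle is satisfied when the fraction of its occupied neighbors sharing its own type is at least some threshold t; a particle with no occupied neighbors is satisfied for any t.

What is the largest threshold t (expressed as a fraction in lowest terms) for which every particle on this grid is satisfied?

(1,4)B 1/1
(1,5)B 1/1
(2,1)A 2/2
(3,1)A 3/3
(3,2)A 5/5
(3,3)A 3/4
(3,4)A 4/5
(3,5)A 2/3
(4,1)A 3/3
(4,3)A 4/7
(4,4)B 2/7
(4,5)A 2/4
(5,2)A 3/4
(5,3)B 3/5
(5,4)B 4/6
(6,1)A 1/1
(6,4)B 3/3
(6,5)B 2/2
The smallest same-type fraction is 2/7 at (4,4), which reduces to 2/7. Any threshold above that leaves this particle unsatisfied.

2/7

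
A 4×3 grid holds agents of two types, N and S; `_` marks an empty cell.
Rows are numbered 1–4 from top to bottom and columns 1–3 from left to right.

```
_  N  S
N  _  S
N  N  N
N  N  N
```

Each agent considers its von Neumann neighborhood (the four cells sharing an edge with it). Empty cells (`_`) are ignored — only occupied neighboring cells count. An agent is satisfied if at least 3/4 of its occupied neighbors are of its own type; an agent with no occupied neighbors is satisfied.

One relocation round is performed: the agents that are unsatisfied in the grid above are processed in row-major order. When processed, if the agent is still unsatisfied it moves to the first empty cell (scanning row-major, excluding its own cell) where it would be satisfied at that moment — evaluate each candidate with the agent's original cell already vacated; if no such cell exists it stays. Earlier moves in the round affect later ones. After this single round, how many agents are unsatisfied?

Initially unsatisfied (in order): (1,2), (1,3), (2,3), (3,3).
  (1,2) → (1,1).
  (1,3): now satisfied by earlier moves; stays.
  (2,3): no empty cell satisfies it; stays.
  (3,3): no empty cell satisfies it; stays.
Resulting grid:
N _ S
N _ S
N N N
N N N
Unsatisfied now: (2,3), (3,3).

2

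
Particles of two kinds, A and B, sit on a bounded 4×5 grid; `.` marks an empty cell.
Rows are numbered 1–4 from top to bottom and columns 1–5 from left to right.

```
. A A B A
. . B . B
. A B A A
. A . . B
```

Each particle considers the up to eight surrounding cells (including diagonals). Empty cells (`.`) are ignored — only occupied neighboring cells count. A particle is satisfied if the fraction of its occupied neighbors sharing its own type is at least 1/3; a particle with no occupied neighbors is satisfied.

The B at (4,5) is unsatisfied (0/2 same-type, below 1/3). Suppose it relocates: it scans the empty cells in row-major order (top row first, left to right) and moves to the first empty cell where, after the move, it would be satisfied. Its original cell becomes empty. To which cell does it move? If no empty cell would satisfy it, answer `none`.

(2,2)

Vacating (4,5). Empty cells in order:
  (1,1): 0/1 same-type → still unsatisfied.
  (2,1): 0/2 same-type → still unsatisfied.
  (2,2): 2/5 same-type → satisfied — stop here.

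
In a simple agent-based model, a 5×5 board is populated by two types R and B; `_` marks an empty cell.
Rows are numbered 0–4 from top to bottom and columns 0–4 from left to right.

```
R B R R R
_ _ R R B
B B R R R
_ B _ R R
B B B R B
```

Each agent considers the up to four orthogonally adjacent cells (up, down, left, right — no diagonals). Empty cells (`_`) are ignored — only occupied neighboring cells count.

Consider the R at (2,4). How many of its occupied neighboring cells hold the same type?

Occupied neighbors of (2,4): (1,4)=B, (3,4)=R, (2,3)=R.
Same type (R): 2 of 3.

2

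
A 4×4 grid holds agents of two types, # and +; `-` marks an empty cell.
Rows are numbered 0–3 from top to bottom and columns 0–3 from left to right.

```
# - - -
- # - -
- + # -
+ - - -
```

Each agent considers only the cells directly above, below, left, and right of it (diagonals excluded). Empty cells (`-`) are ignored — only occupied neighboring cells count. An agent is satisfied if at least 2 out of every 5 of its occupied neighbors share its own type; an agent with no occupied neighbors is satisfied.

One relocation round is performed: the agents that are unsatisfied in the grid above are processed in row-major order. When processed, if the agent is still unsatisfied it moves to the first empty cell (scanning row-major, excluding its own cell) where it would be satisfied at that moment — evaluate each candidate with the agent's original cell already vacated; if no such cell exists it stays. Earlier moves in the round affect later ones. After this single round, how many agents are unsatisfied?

Initially unsatisfied (in order): (1,1), (2,1), (2,2).
  (1,1) → (0,1).
  (2,1) → (0,3).
  (2,2): now satisfied by earlier moves; stays.
Resulting grid:
# # - +
- - - -
- - # -
+ - - -
All satisfied now.

0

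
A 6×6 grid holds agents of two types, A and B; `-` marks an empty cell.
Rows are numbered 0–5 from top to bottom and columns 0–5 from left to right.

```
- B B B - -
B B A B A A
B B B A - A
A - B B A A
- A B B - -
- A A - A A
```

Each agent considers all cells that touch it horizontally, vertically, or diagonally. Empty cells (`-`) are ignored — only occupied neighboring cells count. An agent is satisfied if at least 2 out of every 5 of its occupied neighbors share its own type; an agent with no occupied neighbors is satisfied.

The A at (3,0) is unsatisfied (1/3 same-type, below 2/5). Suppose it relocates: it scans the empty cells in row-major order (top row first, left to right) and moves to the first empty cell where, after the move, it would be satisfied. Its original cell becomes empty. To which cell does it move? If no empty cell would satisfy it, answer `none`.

(0,4)

Vacating (3,0). Empty cells in order:
  (0,0): 0/3 same-type → still unsatisfied.
  (0,4): 2/4 same-type → satisfied — stop here.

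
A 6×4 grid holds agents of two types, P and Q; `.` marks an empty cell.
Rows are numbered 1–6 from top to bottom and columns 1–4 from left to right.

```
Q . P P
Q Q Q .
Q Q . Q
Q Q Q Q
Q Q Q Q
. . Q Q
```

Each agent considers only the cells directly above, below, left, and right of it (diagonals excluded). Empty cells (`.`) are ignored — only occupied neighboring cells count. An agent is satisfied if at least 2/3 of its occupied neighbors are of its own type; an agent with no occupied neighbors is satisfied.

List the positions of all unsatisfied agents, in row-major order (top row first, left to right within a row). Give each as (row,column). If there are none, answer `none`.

(1,3), (2,3)

Row 1: (1,1)Q 1/1 ✓ · (1,3)P 1/2 ✗ · (1,4)P 1/1 ✓
Row 2: (2,1)Q 3/3 ✓ · (2,2)Q 3/3 ✓ · (2,3)Q 1/2 ✗
Row 3: (3,1)Q 3/3 ✓ · (3,2)Q 3/3 ✓ · (3,4)Q 1/1 ✓
Row 4: (4,1)Q 3/3 ✓ · (4,2)Q 4/4 ✓ · (4,3)Q 3/3 ✓ · (4,4)Q 3/3 ✓
Row 5: (5,1)Q 2/2 ✓ · (5,2)Q 3/3 ✓ · (5,3)Q 4/4 ✓ · (5,4)Q 3/3 ✓
Row 6: (6,3)Q 2/2 ✓ · (6,4)Q 2/2 ✓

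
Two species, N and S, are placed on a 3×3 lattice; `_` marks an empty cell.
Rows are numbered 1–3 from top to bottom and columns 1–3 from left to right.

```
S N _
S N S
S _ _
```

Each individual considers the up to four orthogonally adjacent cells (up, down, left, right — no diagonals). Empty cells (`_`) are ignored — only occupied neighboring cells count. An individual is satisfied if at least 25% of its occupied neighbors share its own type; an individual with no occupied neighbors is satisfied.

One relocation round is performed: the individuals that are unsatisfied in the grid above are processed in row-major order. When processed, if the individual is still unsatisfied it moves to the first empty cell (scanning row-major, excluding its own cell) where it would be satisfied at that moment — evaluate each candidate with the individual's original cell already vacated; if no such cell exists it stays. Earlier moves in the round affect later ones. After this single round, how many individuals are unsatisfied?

0

Initially unsatisfied (in order): (2,3).
  (2,3) → (3,2).
Resulting grid:
S N _
S N _
S S _
All satisfied now.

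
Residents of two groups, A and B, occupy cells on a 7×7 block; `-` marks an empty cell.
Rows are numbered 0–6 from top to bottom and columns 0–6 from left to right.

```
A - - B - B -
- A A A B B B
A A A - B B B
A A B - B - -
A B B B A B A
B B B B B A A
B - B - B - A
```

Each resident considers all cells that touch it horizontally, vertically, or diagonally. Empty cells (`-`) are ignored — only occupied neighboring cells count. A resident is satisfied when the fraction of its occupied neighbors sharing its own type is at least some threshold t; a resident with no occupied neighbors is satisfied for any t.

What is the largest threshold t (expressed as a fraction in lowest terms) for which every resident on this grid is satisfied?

1/6

(0,0)A 1/1
(0,3)B 1/3
(0,5)B 3/3
(1,1)A 5/5
(1,2)A 4/5
(1,3)A 2/5
(1,4)B 5/6
(1,5)B 6/6
(1,6)B 4/4
(2,0)A 4/4
(2,1)A 6/7
(2,2)A 5/6
(2,4)B 4/5
(2,5)B 6/6
(2,6)B 3/3
(3,0)A 4/5
(3,1)A 5/8
(3,2)B 3/6
(3,4)B 4/5
(4,0)A 2/5
(4,1)B 5/8
(4,2)B 6/7
(4,3)B 6/7
(4,4)A 1/6
(4,5)B 2/6
(4,6)A 2/3
(5,0)B 3/4
(5,1)B 6/7
(5,2)B 6/6
(5,3)B 6/7
(5,4)B 4/6
(5,5)A 4/7
(5,6)A 3/4
(6,0)B 2/2
(6,2)B 3/3
(6,4)B 2/3
(6,6)A 2/2
The smallest same-type fraction is 1/6 at (4,4), which reduces to 1/6. Any threshold above that leaves this resident unsatisfied.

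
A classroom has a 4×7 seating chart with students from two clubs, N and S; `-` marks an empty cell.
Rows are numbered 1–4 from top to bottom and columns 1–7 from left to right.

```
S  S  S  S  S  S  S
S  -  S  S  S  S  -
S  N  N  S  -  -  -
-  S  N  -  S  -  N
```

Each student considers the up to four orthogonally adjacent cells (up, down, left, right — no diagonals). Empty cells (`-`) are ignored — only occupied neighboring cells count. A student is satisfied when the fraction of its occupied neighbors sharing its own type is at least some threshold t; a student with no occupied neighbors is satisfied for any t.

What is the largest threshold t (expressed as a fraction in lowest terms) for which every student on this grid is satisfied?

0/1

Row 1: (1,1)S 2/2 · (1,2)S 2/2 · (1,3)S 3/3 · (1,4)S 3/3 · (1,5)S 3/3 · (1,6)S 3/3 · (1,7)S 1/1
Row 2: (2,1)S 2/2 · (2,3)S 2/3 · (2,4)S 4/4 · (2,5)S 3/3 · (2,6)S 2/2
Row 3: (3,1)S 1/2 · (3,2)N 1/3 · (3,3)N 2/4 · (3,4)S 1/2
Row 4: (4,2)S 0/2 · (4,3)N 1/2 · (4,5)S — no occupied neighbors · (4,7)N — no occupied neighbors
The smallest same-type fraction is 0/2 at (4,2), which reduces to 0/1. Any threshold above that leaves this student unsatisfied.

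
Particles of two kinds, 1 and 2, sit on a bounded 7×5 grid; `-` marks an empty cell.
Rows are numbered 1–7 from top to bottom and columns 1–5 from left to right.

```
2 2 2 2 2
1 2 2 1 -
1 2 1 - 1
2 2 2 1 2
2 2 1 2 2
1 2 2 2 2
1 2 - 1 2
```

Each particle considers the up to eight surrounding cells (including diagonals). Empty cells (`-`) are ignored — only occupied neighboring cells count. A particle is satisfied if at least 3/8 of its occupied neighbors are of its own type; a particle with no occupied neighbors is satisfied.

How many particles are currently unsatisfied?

8

(1,1)2 2/3 satisfied
(1,2)2 4/5 satisfied
(1,3)2 4/5 satisfied
(1,4)2 3/4 satisfied
(1,5)2 1/2 satisfied
(2,1)1 1/5 not
(2,2)2 5/8 satisfied
(2,3)2 5/7 satisfied
(2,4)1 2/6 not
(3,1)1 1/5 not
(3,2)2 5/8 satisfied
(3,3)1 2/7 not
(3,5)1 2/3 satisfied
(4,1)2 4/5 satisfied
(4,2)2 5/8 satisfied
(4,3)2 4/7 satisfied
(4,4)1 3/7 satisfied
(4,5)2 2/4 satisfied
(5,1)2 4/5 satisfied
(5,2)2 6/8 satisfied
(5,3)1 1/8 not
(5,4)2 6/8 satisfied
(5,5)2 4/5 satisfied
(6,1)1 1/5 not
(6,2)2 4/7 satisfied
(6,3)2 5/7 satisfied
(6,4)2 5/7 satisfied
(6,5)2 4/5 satisfied
(7,1)1 1/3 not
(7,2)2 2/4 satisfied
(7,4)1 0/4 not
(7,5)2 2/3 satisfied
Unsatisfied: (2,1), (2,4), (3,1), (3,3), (5,3), (6,1), (7,1), (7,4) — 8 in total.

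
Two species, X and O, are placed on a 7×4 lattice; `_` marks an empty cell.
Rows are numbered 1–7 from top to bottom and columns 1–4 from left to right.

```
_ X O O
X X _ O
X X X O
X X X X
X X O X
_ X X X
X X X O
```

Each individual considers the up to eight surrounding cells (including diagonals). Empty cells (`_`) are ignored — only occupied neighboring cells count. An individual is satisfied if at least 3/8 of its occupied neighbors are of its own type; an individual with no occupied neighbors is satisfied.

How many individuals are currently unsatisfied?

3

Row 1: (1,2)X 2/3 satisfied · (1,3)O 2/4 satisfied · (1,4)O 2/2 satisfied
Row 2: (2,1)X 4/4 satisfied · (2,2)X 5/6 satisfied · (2,4)O 3/4 satisfied
Row 3: (3,1)X 5/5 satisfied · (3,2)X 7/7 satisfied · (3,3)X 5/7 satisfied · (3,4)O 1/4 not
Row 4: (4,1)X 5/5 satisfied · (4,2)X 7/8 satisfied · (4,3)X 6/8 satisfied · (4,4)X 3/5 satisfied
Row 5: (5,1)X 4/4 satisfied · (5,2)X 6/7 satisfied · (5,3)O 0/8 not · (5,4)X 4/5 satisfied
Row 6: (6,2)X 6/7 satisfied · (6,3)X 6/8 satisfied · (6,4)X 3/5 satisfied
Row 7: (7,1)X 2/2 satisfied · (7,2)X 4/4 satisfied · (7,3)X 4/5 satisfied · (7,4)O 0/3 not
Unsatisfied: (3,4), (5,3), (7,4) — 3 in total.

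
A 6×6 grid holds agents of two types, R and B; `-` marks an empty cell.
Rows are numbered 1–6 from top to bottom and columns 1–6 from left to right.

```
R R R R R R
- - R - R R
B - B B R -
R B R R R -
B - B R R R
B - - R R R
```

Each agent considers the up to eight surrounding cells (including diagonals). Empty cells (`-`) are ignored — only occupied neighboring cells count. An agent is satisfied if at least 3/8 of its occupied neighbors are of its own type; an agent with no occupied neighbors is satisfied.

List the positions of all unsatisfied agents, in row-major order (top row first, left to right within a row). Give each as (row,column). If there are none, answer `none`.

(1,1)R 1/1 ✓
(1,2)R 3/3 ✓
(1,3)R 3/3 ✓
(1,4)R 4/4 ✓
(1,5)R 4/4 ✓
(1,6)R 3/3 ✓
(2,3)R 3/5 ✓
(2,5)R 5/6 ✓
(2,6)R 4/4 ✓
(3,1)B 1/2 ✓
(3,3)B 2/5 ✓
(3,4)B 1/7 ✗
(3,5)R 4/5 ✓
(4,1)R 0/3 ✗
(4,2)B 4/6 ✓
(4,3)R 2/6 ✗
(4,4)R 5/8 ✓
(4,5)R 5/6 ✓
(5,1)B 2/3 ✓
(5,3)B 1/5 ✗
(5,4)R 6/7 ✓
(5,5)R 7/7 ✓
(5,6)R 4/4 ✓
(6,1)B 1/1 ✓
(6,4)R 3/4 ✓
(6,5)R 5/5 ✓
(6,6)R 3/3 ✓

(3,4), (4,1), (4,3), (5,3)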